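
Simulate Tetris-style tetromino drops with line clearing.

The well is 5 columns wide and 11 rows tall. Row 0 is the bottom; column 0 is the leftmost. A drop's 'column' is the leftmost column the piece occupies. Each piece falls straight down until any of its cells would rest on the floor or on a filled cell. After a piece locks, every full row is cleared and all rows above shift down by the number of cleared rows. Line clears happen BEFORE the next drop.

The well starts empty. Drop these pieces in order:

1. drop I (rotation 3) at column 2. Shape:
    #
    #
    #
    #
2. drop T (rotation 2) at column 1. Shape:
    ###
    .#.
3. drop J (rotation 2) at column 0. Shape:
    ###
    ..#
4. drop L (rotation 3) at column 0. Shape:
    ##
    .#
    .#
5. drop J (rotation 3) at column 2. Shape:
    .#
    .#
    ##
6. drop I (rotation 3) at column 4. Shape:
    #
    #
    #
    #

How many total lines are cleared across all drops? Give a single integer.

Answer: 0

Derivation:
Drop 1: I rot3 at col 2 lands with bottom-row=0; cleared 0 line(s) (total 0); column heights now [0 0 4 0 0], max=4
Drop 2: T rot2 at col 1 lands with bottom-row=4; cleared 0 line(s) (total 0); column heights now [0 6 6 6 0], max=6
Drop 3: J rot2 at col 0 lands with bottom-row=6; cleared 0 line(s) (total 0); column heights now [8 8 8 6 0], max=8
Drop 4: L rot3 at col 0 lands with bottom-row=8; cleared 0 line(s) (total 0); column heights now [11 11 8 6 0], max=11
Drop 5: J rot3 at col 2 lands with bottom-row=8; cleared 0 line(s) (total 0); column heights now [11 11 9 11 0], max=11
Drop 6: I rot3 at col 4 lands with bottom-row=0; cleared 0 line(s) (total 0); column heights now [11 11 9 11 4], max=11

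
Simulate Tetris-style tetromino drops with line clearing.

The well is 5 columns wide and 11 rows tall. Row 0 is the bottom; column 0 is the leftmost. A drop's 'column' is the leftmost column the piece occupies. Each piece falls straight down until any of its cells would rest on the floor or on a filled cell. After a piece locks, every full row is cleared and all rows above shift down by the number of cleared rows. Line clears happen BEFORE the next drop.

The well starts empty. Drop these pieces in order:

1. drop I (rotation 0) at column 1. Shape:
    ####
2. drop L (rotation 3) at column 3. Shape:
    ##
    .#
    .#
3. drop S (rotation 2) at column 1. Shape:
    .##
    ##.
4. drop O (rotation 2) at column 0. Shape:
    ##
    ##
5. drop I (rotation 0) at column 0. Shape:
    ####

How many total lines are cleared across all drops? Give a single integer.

Answer: 0

Derivation:
Drop 1: I rot0 at col 1 lands with bottom-row=0; cleared 0 line(s) (total 0); column heights now [0 1 1 1 1], max=1
Drop 2: L rot3 at col 3 lands with bottom-row=1; cleared 0 line(s) (total 0); column heights now [0 1 1 4 4], max=4
Drop 3: S rot2 at col 1 lands with bottom-row=3; cleared 0 line(s) (total 0); column heights now [0 4 5 5 4], max=5
Drop 4: O rot2 at col 0 lands with bottom-row=4; cleared 0 line(s) (total 0); column heights now [6 6 5 5 4], max=6
Drop 5: I rot0 at col 0 lands with bottom-row=6; cleared 0 line(s) (total 0); column heights now [7 7 7 7 4], max=7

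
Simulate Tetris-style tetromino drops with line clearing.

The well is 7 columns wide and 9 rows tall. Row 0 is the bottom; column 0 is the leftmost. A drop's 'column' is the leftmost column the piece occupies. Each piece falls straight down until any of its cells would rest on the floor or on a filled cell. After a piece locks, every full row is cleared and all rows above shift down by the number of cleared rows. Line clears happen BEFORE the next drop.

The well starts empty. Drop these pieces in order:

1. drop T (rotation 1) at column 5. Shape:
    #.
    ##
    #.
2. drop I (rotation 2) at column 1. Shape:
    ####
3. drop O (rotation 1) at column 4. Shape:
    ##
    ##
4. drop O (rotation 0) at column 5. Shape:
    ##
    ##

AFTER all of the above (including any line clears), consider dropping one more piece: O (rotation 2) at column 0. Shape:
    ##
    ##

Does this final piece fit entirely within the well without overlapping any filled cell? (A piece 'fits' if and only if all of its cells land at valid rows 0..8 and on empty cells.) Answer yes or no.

Drop 1: T rot1 at col 5 lands with bottom-row=0; cleared 0 line(s) (total 0); column heights now [0 0 0 0 0 3 2], max=3
Drop 2: I rot2 at col 1 lands with bottom-row=0; cleared 0 line(s) (total 0); column heights now [0 1 1 1 1 3 2], max=3
Drop 3: O rot1 at col 4 lands with bottom-row=3; cleared 0 line(s) (total 0); column heights now [0 1 1 1 5 5 2], max=5
Drop 4: O rot0 at col 5 lands with bottom-row=5; cleared 0 line(s) (total 0); column heights now [0 1 1 1 5 7 7], max=7
Test piece O rot2 at col 0 (width 2): heights before test = [0 1 1 1 5 7 7]; fits = True

Answer: yes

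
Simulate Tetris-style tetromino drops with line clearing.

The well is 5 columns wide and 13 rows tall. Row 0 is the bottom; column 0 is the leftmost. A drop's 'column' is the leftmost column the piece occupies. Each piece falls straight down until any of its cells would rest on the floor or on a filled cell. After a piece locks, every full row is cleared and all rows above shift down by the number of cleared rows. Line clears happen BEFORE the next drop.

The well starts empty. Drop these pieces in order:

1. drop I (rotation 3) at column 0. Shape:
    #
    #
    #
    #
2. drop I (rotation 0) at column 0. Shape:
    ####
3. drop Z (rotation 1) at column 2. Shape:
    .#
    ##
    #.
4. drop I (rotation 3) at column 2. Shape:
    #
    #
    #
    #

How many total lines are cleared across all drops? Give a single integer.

Drop 1: I rot3 at col 0 lands with bottom-row=0; cleared 0 line(s) (total 0); column heights now [4 0 0 0 0], max=4
Drop 2: I rot0 at col 0 lands with bottom-row=4; cleared 0 line(s) (total 0); column heights now [5 5 5 5 0], max=5
Drop 3: Z rot1 at col 2 lands with bottom-row=5; cleared 0 line(s) (total 0); column heights now [5 5 7 8 0], max=8
Drop 4: I rot3 at col 2 lands with bottom-row=7; cleared 0 line(s) (total 0); column heights now [5 5 11 8 0], max=11

Answer: 0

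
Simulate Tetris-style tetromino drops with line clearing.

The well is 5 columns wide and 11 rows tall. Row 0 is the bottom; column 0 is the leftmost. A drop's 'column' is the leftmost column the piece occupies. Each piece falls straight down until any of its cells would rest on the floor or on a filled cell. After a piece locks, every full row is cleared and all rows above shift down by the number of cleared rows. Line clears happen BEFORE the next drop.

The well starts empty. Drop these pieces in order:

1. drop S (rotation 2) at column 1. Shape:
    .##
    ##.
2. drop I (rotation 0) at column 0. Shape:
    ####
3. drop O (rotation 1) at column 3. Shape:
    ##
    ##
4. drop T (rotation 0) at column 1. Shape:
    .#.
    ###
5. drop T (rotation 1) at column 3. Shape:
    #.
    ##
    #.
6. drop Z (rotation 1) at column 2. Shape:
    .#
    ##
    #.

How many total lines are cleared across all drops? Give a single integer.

Answer: 0

Derivation:
Drop 1: S rot2 at col 1 lands with bottom-row=0; cleared 0 line(s) (total 0); column heights now [0 1 2 2 0], max=2
Drop 2: I rot0 at col 0 lands with bottom-row=2; cleared 0 line(s) (total 0); column heights now [3 3 3 3 0], max=3
Drop 3: O rot1 at col 3 lands with bottom-row=3; cleared 0 line(s) (total 0); column heights now [3 3 3 5 5], max=5
Drop 4: T rot0 at col 1 lands with bottom-row=5; cleared 0 line(s) (total 0); column heights now [3 6 7 6 5], max=7
Drop 5: T rot1 at col 3 lands with bottom-row=6; cleared 0 line(s) (total 0); column heights now [3 6 7 9 8], max=9
Drop 6: Z rot1 at col 2 lands with bottom-row=8; cleared 0 line(s) (total 0); column heights now [3 6 10 11 8], max=11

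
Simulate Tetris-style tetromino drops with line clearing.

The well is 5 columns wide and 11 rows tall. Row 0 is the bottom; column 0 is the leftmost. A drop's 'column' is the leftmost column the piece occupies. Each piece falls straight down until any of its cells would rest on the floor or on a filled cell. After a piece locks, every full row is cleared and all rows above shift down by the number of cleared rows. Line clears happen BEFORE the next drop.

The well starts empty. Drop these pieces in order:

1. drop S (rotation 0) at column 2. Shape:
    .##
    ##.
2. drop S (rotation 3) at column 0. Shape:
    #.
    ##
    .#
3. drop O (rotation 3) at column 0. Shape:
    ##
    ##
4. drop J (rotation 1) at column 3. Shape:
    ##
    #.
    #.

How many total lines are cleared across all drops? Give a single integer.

Answer: 0

Derivation:
Drop 1: S rot0 at col 2 lands with bottom-row=0; cleared 0 line(s) (total 0); column heights now [0 0 1 2 2], max=2
Drop 2: S rot3 at col 0 lands with bottom-row=0; cleared 0 line(s) (total 0); column heights now [3 2 1 2 2], max=3
Drop 3: O rot3 at col 0 lands with bottom-row=3; cleared 0 line(s) (total 0); column heights now [5 5 1 2 2], max=5
Drop 4: J rot1 at col 3 lands with bottom-row=2; cleared 0 line(s) (total 0); column heights now [5 5 1 5 5], max=5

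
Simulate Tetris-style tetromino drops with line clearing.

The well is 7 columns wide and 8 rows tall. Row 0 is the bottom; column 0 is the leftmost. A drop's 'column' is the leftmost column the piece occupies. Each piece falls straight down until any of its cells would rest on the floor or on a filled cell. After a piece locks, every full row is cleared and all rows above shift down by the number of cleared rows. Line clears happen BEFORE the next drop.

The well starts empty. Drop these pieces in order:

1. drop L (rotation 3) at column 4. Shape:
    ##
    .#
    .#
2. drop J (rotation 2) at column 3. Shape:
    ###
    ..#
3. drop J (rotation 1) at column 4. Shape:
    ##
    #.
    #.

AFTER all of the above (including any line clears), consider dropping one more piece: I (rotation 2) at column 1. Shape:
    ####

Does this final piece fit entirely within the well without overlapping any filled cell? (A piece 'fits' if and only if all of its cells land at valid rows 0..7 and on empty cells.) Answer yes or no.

Answer: no

Derivation:
Drop 1: L rot3 at col 4 lands with bottom-row=0; cleared 0 line(s) (total 0); column heights now [0 0 0 0 3 3 0], max=3
Drop 2: J rot2 at col 3 lands with bottom-row=3; cleared 0 line(s) (total 0); column heights now [0 0 0 5 5 5 0], max=5
Drop 3: J rot1 at col 4 lands with bottom-row=5; cleared 0 line(s) (total 0); column heights now [0 0 0 5 8 8 0], max=8
Test piece I rot2 at col 1 (width 4): heights before test = [0 0 0 5 8 8 0]; fits = False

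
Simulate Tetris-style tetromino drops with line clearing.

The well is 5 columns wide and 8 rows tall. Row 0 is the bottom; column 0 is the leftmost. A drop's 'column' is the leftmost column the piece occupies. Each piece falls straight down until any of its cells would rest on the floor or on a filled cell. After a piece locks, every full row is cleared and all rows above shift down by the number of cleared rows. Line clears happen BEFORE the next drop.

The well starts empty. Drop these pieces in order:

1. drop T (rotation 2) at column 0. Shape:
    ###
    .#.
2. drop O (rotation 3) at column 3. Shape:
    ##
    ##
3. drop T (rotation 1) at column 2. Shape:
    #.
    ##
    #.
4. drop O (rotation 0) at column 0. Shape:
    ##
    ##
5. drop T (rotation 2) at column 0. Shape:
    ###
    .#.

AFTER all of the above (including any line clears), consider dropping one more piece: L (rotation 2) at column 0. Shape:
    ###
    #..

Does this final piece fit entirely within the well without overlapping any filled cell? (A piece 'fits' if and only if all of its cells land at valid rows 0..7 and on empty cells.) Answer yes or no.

Answer: yes

Derivation:
Drop 1: T rot2 at col 0 lands with bottom-row=0; cleared 0 line(s) (total 0); column heights now [2 2 2 0 0], max=2
Drop 2: O rot3 at col 3 lands with bottom-row=0; cleared 1 line(s) (total 1); column heights now [0 1 0 1 1], max=1
Drop 3: T rot1 at col 2 lands with bottom-row=0; cleared 0 line(s) (total 1); column heights now [0 1 3 2 1], max=3
Drop 4: O rot0 at col 0 lands with bottom-row=1; cleared 0 line(s) (total 1); column heights now [3 3 3 2 1], max=3
Drop 5: T rot2 at col 0 lands with bottom-row=3; cleared 0 line(s) (total 1); column heights now [5 5 5 2 1], max=5
Test piece L rot2 at col 0 (width 3): heights before test = [5 5 5 2 1]; fits = True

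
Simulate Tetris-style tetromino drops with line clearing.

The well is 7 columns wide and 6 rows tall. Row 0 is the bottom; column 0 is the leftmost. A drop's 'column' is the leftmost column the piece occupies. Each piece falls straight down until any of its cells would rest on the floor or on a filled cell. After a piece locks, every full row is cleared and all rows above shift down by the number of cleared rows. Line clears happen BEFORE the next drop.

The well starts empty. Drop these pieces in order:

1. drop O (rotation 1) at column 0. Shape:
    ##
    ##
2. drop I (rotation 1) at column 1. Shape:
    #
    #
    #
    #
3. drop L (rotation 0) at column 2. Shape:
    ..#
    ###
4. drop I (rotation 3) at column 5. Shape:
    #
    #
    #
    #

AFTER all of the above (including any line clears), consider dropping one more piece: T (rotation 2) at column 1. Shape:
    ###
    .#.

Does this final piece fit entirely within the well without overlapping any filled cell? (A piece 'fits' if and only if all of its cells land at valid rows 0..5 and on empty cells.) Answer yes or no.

Drop 1: O rot1 at col 0 lands with bottom-row=0; cleared 0 line(s) (total 0); column heights now [2 2 0 0 0 0 0], max=2
Drop 2: I rot1 at col 1 lands with bottom-row=2; cleared 0 line(s) (total 0); column heights now [2 6 0 0 0 0 0], max=6
Drop 3: L rot0 at col 2 lands with bottom-row=0; cleared 0 line(s) (total 0); column heights now [2 6 1 1 2 0 0], max=6
Drop 4: I rot3 at col 5 lands with bottom-row=0; cleared 0 line(s) (total 0); column heights now [2 6 1 1 2 4 0], max=6
Test piece T rot2 at col 1 (width 3): heights before test = [2 6 1 1 2 4 0]; fits = False

Answer: no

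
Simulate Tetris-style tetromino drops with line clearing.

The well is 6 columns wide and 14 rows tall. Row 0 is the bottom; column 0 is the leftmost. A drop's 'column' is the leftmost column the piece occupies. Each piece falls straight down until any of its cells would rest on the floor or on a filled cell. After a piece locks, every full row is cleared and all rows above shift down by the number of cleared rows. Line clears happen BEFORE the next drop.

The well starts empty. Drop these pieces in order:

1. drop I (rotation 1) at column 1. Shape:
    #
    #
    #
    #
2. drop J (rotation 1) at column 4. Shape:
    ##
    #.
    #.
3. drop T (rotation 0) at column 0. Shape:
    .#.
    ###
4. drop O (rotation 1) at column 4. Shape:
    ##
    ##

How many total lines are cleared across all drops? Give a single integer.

Drop 1: I rot1 at col 1 lands with bottom-row=0; cleared 0 line(s) (total 0); column heights now [0 4 0 0 0 0], max=4
Drop 2: J rot1 at col 4 lands with bottom-row=0; cleared 0 line(s) (total 0); column heights now [0 4 0 0 3 3], max=4
Drop 3: T rot0 at col 0 lands with bottom-row=4; cleared 0 line(s) (total 0); column heights now [5 6 5 0 3 3], max=6
Drop 4: O rot1 at col 4 lands with bottom-row=3; cleared 0 line(s) (total 0); column heights now [5 6 5 0 5 5], max=6

Answer: 0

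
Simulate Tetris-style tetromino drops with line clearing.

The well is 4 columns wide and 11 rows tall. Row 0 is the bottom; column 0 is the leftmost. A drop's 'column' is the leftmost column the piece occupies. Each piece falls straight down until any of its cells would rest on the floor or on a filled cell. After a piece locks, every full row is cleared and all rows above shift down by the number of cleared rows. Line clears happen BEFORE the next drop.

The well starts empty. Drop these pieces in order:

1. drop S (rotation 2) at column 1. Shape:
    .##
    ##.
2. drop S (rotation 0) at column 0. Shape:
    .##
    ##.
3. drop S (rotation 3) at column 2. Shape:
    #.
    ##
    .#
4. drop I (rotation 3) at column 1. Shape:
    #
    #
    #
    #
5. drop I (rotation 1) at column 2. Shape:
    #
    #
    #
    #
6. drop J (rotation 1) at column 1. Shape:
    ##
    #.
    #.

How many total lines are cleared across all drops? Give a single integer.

Drop 1: S rot2 at col 1 lands with bottom-row=0; cleared 0 line(s) (total 0); column heights now [0 1 2 2], max=2
Drop 2: S rot0 at col 0 lands with bottom-row=1; cleared 1 line(s) (total 1); column heights now [0 2 2 0], max=2
Drop 3: S rot3 at col 2 lands with bottom-row=1; cleared 0 line(s) (total 1); column heights now [0 2 4 3], max=4
Drop 4: I rot3 at col 1 lands with bottom-row=2; cleared 0 line(s) (total 1); column heights now [0 6 4 3], max=6
Drop 5: I rot1 at col 2 lands with bottom-row=4; cleared 0 line(s) (total 1); column heights now [0 6 8 3], max=8
Drop 6: J rot1 at col 1 lands with bottom-row=6; cleared 0 line(s) (total 1); column heights now [0 9 9 3], max=9

Answer: 1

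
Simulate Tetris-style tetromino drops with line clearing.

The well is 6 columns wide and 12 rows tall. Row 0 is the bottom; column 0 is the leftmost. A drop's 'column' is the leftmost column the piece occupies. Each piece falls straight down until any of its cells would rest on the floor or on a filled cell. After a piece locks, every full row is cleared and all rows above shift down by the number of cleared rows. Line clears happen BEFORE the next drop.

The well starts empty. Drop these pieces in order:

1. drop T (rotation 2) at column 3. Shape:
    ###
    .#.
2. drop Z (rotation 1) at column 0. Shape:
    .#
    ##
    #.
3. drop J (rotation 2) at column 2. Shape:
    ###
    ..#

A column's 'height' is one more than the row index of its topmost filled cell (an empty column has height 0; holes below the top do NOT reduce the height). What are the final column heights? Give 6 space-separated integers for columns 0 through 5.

Drop 1: T rot2 at col 3 lands with bottom-row=0; cleared 0 line(s) (total 0); column heights now [0 0 0 2 2 2], max=2
Drop 2: Z rot1 at col 0 lands with bottom-row=0; cleared 0 line(s) (total 0); column heights now [2 3 0 2 2 2], max=3
Drop 3: J rot2 at col 2 lands with bottom-row=2; cleared 0 line(s) (total 0); column heights now [2 3 4 4 4 2], max=4

Answer: 2 3 4 4 4 2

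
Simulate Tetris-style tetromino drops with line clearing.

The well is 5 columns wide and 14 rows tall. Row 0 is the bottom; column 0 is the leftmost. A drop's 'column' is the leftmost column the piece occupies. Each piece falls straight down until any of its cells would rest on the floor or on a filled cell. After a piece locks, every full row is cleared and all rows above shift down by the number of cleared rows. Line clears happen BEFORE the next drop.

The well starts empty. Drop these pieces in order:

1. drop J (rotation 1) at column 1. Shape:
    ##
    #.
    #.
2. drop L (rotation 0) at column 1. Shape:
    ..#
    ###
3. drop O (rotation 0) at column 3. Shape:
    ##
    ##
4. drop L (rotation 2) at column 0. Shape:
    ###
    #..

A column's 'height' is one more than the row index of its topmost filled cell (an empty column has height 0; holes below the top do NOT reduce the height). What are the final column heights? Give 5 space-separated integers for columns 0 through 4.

Drop 1: J rot1 at col 1 lands with bottom-row=0; cleared 0 line(s) (total 0); column heights now [0 3 3 0 0], max=3
Drop 2: L rot0 at col 1 lands with bottom-row=3; cleared 0 line(s) (total 0); column heights now [0 4 4 5 0], max=5
Drop 3: O rot0 at col 3 lands with bottom-row=5; cleared 0 line(s) (total 0); column heights now [0 4 4 7 7], max=7
Drop 4: L rot2 at col 0 lands with bottom-row=3; cleared 0 line(s) (total 0); column heights now [5 5 5 7 7], max=7

Answer: 5 5 5 7 7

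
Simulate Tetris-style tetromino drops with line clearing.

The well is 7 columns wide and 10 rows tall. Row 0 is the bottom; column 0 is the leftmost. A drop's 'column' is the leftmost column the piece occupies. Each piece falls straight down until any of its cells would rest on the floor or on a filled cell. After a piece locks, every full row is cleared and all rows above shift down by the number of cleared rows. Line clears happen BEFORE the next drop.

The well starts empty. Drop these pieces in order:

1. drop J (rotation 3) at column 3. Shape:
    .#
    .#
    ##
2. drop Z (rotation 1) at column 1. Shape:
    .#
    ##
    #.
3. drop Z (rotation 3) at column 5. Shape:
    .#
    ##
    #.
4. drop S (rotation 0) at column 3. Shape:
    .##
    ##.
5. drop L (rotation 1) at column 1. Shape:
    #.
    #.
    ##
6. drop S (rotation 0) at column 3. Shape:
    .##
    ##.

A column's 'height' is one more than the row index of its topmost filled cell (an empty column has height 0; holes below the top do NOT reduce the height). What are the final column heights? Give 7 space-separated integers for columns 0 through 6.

Drop 1: J rot3 at col 3 lands with bottom-row=0; cleared 0 line(s) (total 0); column heights now [0 0 0 1 3 0 0], max=3
Drop 2: Z rot1 at col 1 lands with bottom-row=0; cleared 0 line(s) (total 0); column heights now [0 2 3 1 3 0 0], max=3
Drop 3: Z rot3 at col 5 lands with bottom-row=0; cleared 0 line(s) (total 0); column heights now [0 2 3 1 3 2 3], max=3
Drop 4: S rot0 at col 3 lands with bottom-row=3; cleared 0 line(s) (total 0); column heights now [0 2 3 4 5 5 3], max=5
Drop 5: L rot1 at col 1 lands with bottom-row=3; cleared 0 line(s) (total 0); column heights now [0 6 4 4 5 5 3], max=6
Drop 6: S rot0 at col 3 lands with bottom-row=5; cleared 0 line(s) (total 0); column heights now [0 6 4 6 7 7 3], max=7

Answer: 0 6 4 6 7 7 3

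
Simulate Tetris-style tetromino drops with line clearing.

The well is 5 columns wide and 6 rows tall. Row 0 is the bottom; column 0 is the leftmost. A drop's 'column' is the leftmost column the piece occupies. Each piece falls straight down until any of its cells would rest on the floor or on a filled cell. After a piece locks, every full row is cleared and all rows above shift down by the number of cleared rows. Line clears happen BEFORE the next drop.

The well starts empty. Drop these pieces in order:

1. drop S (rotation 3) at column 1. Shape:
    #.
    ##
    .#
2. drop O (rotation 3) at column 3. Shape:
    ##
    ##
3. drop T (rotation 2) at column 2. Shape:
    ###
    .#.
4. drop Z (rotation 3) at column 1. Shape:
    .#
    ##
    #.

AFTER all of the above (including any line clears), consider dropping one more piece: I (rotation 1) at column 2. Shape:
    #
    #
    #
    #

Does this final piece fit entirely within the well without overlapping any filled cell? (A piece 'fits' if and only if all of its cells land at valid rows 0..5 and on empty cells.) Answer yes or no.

Answer: no

Derivation:
Drop 1: S rot3 at col 1 lands with bottom-row=0; cleared 0 line(s) (total 0); column heights now [0 3 2 0 0], max=3
Drop 2: O rot3 at col 3 lands with bottom-row=0; cleared 0 line(s) (total 0); column heights now [0 3 2 2 2], max=3
Drop 3: T rot2 at col 2 lands with bottom-row=2; cleared 0 line(s) (total 0); column heights now [0 3 4 4 4], max=4
Drop 4: Z rot3 at col 1 lands with bottom-row=3; cleared 0 line(s) (total 0); column heights now [0 5 6 4 4], max=6
Test piece I rot1 at col 2 (width 1): heights before test = [0 5 6 4 4]; fits = False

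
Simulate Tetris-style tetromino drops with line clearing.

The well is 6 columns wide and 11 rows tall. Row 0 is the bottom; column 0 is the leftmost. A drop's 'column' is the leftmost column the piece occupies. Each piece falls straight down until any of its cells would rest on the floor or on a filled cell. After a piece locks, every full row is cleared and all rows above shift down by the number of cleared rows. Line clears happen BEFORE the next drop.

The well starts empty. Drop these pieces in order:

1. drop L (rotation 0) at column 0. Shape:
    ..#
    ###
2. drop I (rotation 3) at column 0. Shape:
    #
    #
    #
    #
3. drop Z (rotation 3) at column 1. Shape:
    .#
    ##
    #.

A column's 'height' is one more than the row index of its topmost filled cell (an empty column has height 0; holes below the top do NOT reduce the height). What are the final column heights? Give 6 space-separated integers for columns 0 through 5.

Answer: 5 3 4 0 0 0

Derivation:
Drop 1: L rot0 at col 0 lands with bottom-row=0; cleared 0 line(s) (total 0); column heights now [1 1 2 0 0 0], max=2
Drop 2: I rot3 at col 0 lands with bottom-row=1; cleared 0 line(s) (total 0); column heights now [5 1 2 0 0 0], max=5
Drop 3: Z rot3 at col 1 lands with bottom-row=1; cleared 0 line(s) (total 0); column heights now [5 3 4 0 0 0], max=5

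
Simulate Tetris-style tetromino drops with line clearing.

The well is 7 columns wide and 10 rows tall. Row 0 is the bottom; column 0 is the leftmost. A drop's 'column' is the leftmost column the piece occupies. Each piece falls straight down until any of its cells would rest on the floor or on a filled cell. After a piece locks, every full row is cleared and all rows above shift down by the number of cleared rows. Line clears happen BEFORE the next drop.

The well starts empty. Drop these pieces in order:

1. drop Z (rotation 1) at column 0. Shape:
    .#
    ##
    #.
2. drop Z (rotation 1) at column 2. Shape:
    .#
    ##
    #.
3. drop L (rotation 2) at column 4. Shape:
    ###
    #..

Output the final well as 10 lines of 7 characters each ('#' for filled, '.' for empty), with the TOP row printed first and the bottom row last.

Drop 1: Z rot1 at col 0 lands with bottom-row=0; cleared 0 line(s) (total 0); column heights now [2 3 0 0 0 0 0], max=3
Drop 2: Z rot1 at col 2 lands with bottom-row=0; cleared 0 line(s) (total 0); column heights now [2 3 2 3 0 0 0], max=3
Drop 3: L rot2 at col 4 lands with bottom-row=0; cleared 1 line(s) (total 1); column heights now [1 2 1 2 1 0 0], max=2

Answer: .......
.......
.......
.......
.......
.......
.......
.......
.#.#...
#.#.#..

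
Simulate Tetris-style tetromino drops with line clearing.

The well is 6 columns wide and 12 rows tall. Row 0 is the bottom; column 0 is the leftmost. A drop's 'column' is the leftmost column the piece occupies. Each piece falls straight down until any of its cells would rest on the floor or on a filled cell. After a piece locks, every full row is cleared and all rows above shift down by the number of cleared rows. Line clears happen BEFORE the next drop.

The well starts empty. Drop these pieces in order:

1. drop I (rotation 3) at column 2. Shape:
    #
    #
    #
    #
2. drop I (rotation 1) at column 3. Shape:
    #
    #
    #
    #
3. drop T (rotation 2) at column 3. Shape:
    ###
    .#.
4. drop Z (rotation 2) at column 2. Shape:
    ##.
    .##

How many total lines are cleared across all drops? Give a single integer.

Answer: 0

Derivation:
Drop 1: I rot3 at col 2 lands with bottom-row=0; cleared 0 line(s) (total 0); column heights now [0 0 4 0 0 0], max=4
Drop 2: I rot1 at col 3 lands with bottom-row=0; cleared 0 line(s) (total 0); column heights now [0 0 4 4 0 0], max=4
Drop 3: T rot2 at col 3 lands with bottom-row=3; cleared 0 line(s) (total 0); column heights now [0 0 4 5 5 5], max=5
Drop 4: Z rot2 at col 2 lands with bottom-row=5; cleared 0 line(s) (total 0); column heights now [0 0 7 7 6 5], max=7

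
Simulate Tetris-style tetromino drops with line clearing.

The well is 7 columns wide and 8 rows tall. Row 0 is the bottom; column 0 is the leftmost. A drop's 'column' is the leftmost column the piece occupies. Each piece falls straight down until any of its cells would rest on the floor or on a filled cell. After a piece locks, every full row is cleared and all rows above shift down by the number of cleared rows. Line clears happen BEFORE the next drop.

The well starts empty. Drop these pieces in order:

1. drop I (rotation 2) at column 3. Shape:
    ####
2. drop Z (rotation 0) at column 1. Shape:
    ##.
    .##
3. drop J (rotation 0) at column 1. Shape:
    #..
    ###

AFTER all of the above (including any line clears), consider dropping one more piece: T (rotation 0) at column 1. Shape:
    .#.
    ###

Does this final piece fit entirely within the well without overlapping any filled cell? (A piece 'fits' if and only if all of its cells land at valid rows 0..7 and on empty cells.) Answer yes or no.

Drop 1: I rot2 at col 3 lands with bottom-row=0; cleared 0 line(s) (total 0); column heights now [0 0 0 1 1 1 1], max=1
Drop 2: Z rot0 at col 1 lands with bottom-row=1; cleared 0 line(s) (total 0); column heights now [0 3 3 2 1 1 1], max=3
Drop 3: J rot0 at col 1 lands with bottom-row=3; cleared 0 line(s) (total 0); column heights now [0 5 4 4 1 1 1], max=5
Test piece T rot0 at col 1 (width 3): heights before test = [0 5 4 4 1 1 1]; fits = True

Answer: yes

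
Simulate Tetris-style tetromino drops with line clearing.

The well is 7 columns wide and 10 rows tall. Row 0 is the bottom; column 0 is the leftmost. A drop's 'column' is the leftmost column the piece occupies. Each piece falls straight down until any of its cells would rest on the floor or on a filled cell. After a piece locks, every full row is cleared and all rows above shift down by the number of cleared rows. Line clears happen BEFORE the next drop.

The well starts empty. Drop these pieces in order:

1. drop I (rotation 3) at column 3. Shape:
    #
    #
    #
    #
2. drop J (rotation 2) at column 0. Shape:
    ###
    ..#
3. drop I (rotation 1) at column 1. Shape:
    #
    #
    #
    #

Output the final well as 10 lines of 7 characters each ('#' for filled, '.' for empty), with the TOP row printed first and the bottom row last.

Answer: .......
.......
.......
.......
.#.....
.#.....
.#.#...
.#.#...
####...
..##...

Derivation:
Drop 1: I rot3 at col 3 lands with bottom-row=0; cleared 0 line(s) (total 0); column heights now [0 0 0 4 0 0 0], max=4
Drop 2: J rot2 at col 0 lands with bottom-row=0; cleared 0 line(s) (total 0); column heights now [2 2 2 4 0 0 0], max=4
Drop 3: I rot1 at col 1 lands with bottom-row=2; cleared 0 line(s) (total 0); column heights now [2 6 2 4 0 0 0], max=6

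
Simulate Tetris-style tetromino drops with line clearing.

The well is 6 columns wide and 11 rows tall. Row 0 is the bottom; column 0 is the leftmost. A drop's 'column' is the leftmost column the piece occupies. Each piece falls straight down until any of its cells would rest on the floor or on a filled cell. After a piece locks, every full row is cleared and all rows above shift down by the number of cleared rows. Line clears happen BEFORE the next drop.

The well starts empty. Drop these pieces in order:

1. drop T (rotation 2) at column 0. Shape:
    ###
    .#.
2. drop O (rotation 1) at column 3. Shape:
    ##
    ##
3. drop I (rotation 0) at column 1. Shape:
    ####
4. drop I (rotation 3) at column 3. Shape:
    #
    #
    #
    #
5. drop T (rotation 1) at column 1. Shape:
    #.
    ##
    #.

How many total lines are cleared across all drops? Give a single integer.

Answer: 0

Derivation:
Drop 1: T rot2 at col 0 lands with bottom-row=0; cleared 0 line(s) (total 0); column heights now [2 2 2 0 0 0], max=2
Drop 2: O rot1 at col 3 lands with bottom-row=0; cleared 0 line(s) (total 0); column heights now [2 2 2 2 2 0], max=2
Drop 3: I rot0 at col 1 lands with bottom-row=2; cleared 0 line(s) (total 0); column heights now [2 3 3 3 3 0], max=3
Drop 4: I rot3 at col 3 lands with bottom-row=3; cleared 0 line(s) (total 0); column heights now [2 3 3 7 3 0], max=7
Drop 5: T rot1 at col 1 lands with bottom-row=3; cleared 0 line(s) (total 0); column heights now [2 6 5 7 3 0], max=7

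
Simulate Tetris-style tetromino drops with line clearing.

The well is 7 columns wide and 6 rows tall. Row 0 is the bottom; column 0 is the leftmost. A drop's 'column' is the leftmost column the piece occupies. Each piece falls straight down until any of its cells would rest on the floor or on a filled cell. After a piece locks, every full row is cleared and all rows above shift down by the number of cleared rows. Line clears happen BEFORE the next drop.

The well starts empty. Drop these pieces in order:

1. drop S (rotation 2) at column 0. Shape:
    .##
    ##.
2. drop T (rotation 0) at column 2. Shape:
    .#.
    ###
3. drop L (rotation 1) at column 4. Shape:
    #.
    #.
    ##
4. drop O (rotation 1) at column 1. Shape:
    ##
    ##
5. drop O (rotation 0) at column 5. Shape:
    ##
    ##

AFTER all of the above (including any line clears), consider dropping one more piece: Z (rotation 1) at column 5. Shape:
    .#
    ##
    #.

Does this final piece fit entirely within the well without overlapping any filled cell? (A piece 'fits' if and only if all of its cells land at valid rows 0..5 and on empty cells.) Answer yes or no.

Answer: no

Derivation:
Drop 1: S rot2 at col 0 lands with bottom-row=0; cleared 0 line(s) (total 0); column heights now [1 2 2 0 0 0 0], max=2
Drop 2: T rot0 at col 2 lands with bottom-row=2; cleared 0 line(s) (total 0); column heights now [1 2 3 4 3 0 0], max=4
Drop 3: L rot1 at col 4 lands with bottom-row=3; cleared 0 line(s) (total 0); column heights now [1 2 3 4 6 4 0], max=6
Drop 4: O rot1 at col 1 lands with bottom-row=3; cleared 0 line(s) (total 0); column heights now [1 5 5 4 6 4 0], max=6
Drop 5: O rot0 at col 5 lands with bottom-row=4; cleared 0 line(s) (total 0); column heights now [1 5 5 4 6 6 6], max=6
Test piece Z rot1 at col 5 (width 2): heights before test = [1 5 5 4 6 6 6]; fits = False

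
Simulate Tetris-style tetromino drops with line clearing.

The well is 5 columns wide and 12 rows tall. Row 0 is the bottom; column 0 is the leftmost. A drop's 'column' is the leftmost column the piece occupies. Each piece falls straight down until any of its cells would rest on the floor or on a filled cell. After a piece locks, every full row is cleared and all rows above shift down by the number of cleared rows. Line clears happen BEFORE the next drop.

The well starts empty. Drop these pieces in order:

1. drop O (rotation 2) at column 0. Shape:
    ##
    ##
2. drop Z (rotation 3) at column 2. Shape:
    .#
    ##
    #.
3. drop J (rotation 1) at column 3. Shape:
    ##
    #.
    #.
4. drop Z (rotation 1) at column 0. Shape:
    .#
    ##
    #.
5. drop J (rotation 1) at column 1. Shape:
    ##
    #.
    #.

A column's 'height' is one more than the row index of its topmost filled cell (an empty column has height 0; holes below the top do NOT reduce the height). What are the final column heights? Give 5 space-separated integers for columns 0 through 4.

Drop 1: O rot2 at col 0 lands with bottom-row=0; cleared 0 line(s) (total 0); column heights now [2 2 0 0 0], max=2
Drop 2: Z rot3 at col 2 lands with bottom-row=0; cleared 0 line(s) (total 0); column heights now [2 2 2 3 0], max=3
Drop 3: J rot1 at col 3 lands with bottom-row=3; cleared 0 line(s) (total 0); column heights now [2 2 2 6 6], max=6
Drop 4: Z rot1 at col 0 lands with bottom-row=2; cleared 0 line(s) (total 0); column heights now [4 5 2 6 6], max=6
Drop 5: J rot1 at col 1 lands with bottom-row=5; cleared 0 line(s) (total 0); column heights now [4 8 8 6 6], max=8

Answer: 4 8 8 6 6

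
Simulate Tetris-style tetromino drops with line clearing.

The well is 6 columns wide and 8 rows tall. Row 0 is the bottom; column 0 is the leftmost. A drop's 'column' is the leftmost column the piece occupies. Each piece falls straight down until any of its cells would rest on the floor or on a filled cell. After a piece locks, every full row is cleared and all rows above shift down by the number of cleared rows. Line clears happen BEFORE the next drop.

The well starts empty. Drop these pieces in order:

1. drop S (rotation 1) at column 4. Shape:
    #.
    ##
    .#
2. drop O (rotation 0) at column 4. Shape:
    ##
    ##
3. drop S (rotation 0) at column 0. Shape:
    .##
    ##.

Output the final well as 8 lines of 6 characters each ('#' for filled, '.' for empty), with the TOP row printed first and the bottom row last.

Drop 1: S rot1 at col 4 lands with bottom-row=0; cleared 0 line(s) (total 0); column heights now [0 0 0 0 3 2], max=3
Drop 2: O rot0 at col 4 lands with bottom-row=3; cleared 0 line(s) (total 0); column heights now [0 0 0 0 5 5], max=5
Drop 3: S rot0 at col 0 lands with bottom-row=0; cleared 0 line(s) (total 0); column heights now [1 2 2 0 5 5], max=5

Answer: ......
......
......
....##
....##
....#.
.##.##
##...#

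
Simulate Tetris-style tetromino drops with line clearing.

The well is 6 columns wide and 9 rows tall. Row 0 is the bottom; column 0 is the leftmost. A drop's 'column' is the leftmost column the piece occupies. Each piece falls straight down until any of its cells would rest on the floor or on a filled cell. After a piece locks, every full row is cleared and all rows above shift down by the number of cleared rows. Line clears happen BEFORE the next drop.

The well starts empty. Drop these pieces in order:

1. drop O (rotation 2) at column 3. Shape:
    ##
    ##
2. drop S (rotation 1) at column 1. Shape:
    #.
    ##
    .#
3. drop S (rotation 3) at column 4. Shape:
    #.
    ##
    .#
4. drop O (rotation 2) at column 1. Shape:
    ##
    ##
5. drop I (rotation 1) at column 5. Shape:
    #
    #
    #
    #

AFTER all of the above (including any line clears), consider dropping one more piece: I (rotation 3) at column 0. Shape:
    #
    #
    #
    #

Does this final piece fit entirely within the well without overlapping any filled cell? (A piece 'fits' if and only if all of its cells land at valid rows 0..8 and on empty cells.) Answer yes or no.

Answer: yes

Derivation:
Drop 1: O rot2 at col 3 lands with bottom-row=0; cleared 0 line(s) (total 0); column heights now [0 0 0 2 2 0], max=2
Drop 2: S rot1 at col 1 lands with bottom-row=0; cleared 0 line(s) (total 0); column heights now [0 3 2 2 2 0], max=3
Drop 3: S rot3 at col 4 lands with bottom-row=1; cleared 0 line(s) (total 0); column heights now [0 3 2 2 4 3], max=4
Drop 4: O rot2 at col 1 lands with bottom-row=3; cleared 0 line(s) (total 0); column heights now [0 5 5 2 4 3], max=5
Drop 5: I rot1 at col 5 lands with bottom-row=3; cleared 0 line(s) (total 0); column heights now [0 5 5 2 4 7], max=7
Test piece I rot3 at col 0 (width 1): heights before test = [0 5 5 2 4 7]; fits = True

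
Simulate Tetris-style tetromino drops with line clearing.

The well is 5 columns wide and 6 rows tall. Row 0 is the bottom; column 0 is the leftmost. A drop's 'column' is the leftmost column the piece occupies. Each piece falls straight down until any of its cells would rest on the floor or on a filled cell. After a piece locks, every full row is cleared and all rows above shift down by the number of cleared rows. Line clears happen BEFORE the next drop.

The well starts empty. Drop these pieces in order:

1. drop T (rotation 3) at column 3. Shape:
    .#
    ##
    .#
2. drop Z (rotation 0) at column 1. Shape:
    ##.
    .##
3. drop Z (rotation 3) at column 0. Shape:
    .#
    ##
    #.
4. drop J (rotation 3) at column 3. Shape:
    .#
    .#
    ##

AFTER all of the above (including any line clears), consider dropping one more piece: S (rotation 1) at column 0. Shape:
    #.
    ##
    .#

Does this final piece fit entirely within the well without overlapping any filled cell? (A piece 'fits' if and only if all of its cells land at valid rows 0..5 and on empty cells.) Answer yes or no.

Drop 1: T rot3 at col 3 lands with bottom-row=0; cleared 0 line(s) (total 0); column heights now [0 0 0 2 3], max=3
Drop 2: Z rot0 at col 1 lands with bottom-row=2; cleared 0 line(s) (total 0); column heights now [0 4 4 3 3], max=4
Drop 3: Z rot3 at col 0 lands with bottom-row=3; cleared 0 line(s) (total 0); column heights now [5 6 4 3 3], max=6
Drop 4: J rot3 at col 3 lands with bottom-row=3; cleared 1 line(s) (total 1); column heights now [4 5 3 3 5], max=5
Test piece S rot1 at col 0 (width 2): heights before test = [4 5 3 3 5]; fits = False

Answer: no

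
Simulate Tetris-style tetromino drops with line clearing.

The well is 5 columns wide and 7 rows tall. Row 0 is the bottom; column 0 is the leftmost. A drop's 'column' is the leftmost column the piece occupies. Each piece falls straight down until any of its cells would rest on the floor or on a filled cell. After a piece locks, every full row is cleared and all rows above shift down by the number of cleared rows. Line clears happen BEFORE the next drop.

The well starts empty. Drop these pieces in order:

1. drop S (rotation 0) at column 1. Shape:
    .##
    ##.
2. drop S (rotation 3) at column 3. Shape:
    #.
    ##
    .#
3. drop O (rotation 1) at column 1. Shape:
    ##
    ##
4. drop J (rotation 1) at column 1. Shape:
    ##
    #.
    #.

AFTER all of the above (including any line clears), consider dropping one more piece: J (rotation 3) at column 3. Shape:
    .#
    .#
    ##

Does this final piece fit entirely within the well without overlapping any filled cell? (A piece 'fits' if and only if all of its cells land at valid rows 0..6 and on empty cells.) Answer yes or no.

Drop 1: S rot0 at col 1 lands with bottom-row=0; cleared 0 line(s) (total 0); column heights now [0 1 2 2 0], max=2
Drop 2: S rot3 at col 3 lands with bottom-row=1; cleared 0 line(s) (total 0); column heights now [0 1 2 4 3], max=4
Drop 3: O rot1 at col 1 lands with bottom-row=2; cleared 0 line(s) (total 0); column heights now [0 4 4 4 3], max=4
Drop 4: J rot1 at col 1 lands with bottom-row=4; cleared 0 line(s) (total 0); column heights now [0 7 7 4 3], max=7
Test piece J rot3 at col 3 (width 2): heights before test = [0 7 7 4 3]; fits = True

Answer: yes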